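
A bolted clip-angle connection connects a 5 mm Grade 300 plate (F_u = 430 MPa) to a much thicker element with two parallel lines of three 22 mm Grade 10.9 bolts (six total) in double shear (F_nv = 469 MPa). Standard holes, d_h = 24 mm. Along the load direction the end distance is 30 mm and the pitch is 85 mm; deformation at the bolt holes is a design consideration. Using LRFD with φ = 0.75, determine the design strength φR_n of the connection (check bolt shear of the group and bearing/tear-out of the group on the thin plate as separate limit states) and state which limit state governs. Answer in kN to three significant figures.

410 kN (bearing governs)

Bolt shear: A_b = π·22²/4 = 380.1 mm²; R_n = 469 × 380.1 × 6 × 2 / 1000 = 2139 kN → 0.75 × 2139 = 1600 kN.
Bearing (1.2 l_c t F_u ≤ 2.4 d t F_u): upper limit = 2.4·22·5·430 / 1000 = 113.5 kN.
  Edge l_c = 30 − 24/2 = 18 → r_n = 46.44 kN; interior l_c = 85 − 24 = 61 → r_n = 113.5 kN.
  R_n,bearing = 2·46.44 + 4·113.5 = 547 kN → 0.75 × 547 = 410 kN.
Bearing governs: 410 kN.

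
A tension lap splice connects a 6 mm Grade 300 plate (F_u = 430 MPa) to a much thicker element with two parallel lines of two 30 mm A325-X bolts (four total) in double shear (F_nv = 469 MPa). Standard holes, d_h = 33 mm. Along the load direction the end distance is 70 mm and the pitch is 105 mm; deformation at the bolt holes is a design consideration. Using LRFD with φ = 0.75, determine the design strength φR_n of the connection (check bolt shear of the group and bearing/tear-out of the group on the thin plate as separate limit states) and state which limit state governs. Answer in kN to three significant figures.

Bolt shear: A_b = π·30²/4 = 706.9 mm²; R_n = 469 × 706.9 × 4 × 2 / 1000 = 2652 kN → 0.75 × 2652 = 1990 kN.
Bearing (1.2 l_c t F_u ≤ 2.4 d t F_u): upper limit = 2.4·30·6·430 / 1000 = 185.8 kN.
  Edge l_c = 70 − 33/2 = 53.5 → r_n = 165.6 kN; interior l_c = 105 − 33 = 72 → r_n = 185.8 kN.
  R_n,bearing = 2·165.6 + 2·185.8 = 702.8 kN → 0.75 × 702.8 = 527 kN.
Bearing governs: 527 kN.

527 kN (bearing governs)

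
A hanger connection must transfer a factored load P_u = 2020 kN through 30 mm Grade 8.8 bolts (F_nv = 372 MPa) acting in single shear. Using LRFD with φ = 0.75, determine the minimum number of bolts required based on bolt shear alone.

11 bolts

A_b = π·30²/4 = 706.9 mm².
Per-bolt design strength φR_n = 0.75 × 372 × 706.9 × 1 / 1000 = 197.2 kN.
n ≥ 2020 / 197.2 = 10.24 → use 11 bolts.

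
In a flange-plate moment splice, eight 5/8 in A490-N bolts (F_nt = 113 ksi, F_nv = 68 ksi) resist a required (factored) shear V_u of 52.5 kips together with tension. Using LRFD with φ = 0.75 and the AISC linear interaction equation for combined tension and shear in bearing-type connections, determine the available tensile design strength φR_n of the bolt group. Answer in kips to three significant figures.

183 kips

A_b = π·0.625²/4 = 0.3068 in²; f_rv = 52.5 / (8 × 0.3068) = 21.39 ksi.
F'_nt = 1.3 F_nt − (F_nt / φF_nv) f_rv = 1.3·113 − (113/(0.75·68))·21.39 = 99.51 ksi, capped at F_nt → F'_nt = 99.51 ksi.
R_n = F'_nt · A_b · n = 99.51 × 0.3068 × 8 = 244.2 kips.
Design strength φR_n = 0.75 × 244.2 = 183 kips.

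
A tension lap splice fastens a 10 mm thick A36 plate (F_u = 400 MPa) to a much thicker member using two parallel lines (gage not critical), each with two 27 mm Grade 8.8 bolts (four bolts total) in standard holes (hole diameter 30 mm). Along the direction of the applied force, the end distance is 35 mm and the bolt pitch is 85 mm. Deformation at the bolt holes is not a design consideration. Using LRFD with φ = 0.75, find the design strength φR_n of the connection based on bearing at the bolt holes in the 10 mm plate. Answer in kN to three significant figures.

Per bolt r_n = 1.5 l_c t F_u ≤ 3.0 d t F_u; upper limit = 3.0 × 27 × 10 × 400 / 1000 = 324 kN.
Edge bolt: l_c = 35 − 30/2 = 20 mm → 1.5 × 20 × 10 × 400 / 1000 = 120 → r_n = 120 kN.
Interior bolts: l_c = 85 − 30 = 55 mm → 1.5 × 55 × 10 × 400 / 1000 = 330 → r_n = 324 kN.
R_n = 2 × 120 + 2 × 324 = 888 kN.
Design strength φR_n = 0.75 × 888 = 666 kN.

666 kN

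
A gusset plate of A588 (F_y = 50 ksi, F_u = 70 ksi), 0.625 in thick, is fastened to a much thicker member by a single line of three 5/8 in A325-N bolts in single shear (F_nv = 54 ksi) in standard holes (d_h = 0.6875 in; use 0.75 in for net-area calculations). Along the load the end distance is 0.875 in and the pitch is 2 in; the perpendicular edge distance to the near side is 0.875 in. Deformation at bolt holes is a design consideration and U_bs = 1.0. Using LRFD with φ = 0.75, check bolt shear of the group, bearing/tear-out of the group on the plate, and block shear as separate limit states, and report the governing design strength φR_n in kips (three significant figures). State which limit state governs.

37.3 kips (bolt shear governs)

Bolt shear: A_b = π·0.625²/4 = 0.3068 in²; R_n = 54 × 0.3068 × 3 × 1 = 49.7 kips → 0.75 × 49.7 = 37.3 kips.
Bearing: edge l_c = 0.5312, r_n = 27.89 kips; interior l_c = 1.312, r_n = 65.62 kips; R_n = 27.89 + 2·65.62 = 159.1 kips → 119 kips.
Block shear: A_gv = 3.047, A_nv = 1.875, A_nt = 0.3125 in²; R_n = min(0.6F_uA_nv, 0.6F_yA_gv) + U_bs·F_u·A_nt = 100.6 kips → 75.5 kips.
Bolt shear governs: 37.3 kips.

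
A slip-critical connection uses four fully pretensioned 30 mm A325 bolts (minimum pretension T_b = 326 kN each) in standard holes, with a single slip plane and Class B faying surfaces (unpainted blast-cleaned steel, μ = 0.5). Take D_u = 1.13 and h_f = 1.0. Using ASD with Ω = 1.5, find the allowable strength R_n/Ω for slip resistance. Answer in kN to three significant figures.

491 kN

R_n = μ · D_u · h_f · T_b · n_s · n_b = 0.5 × 1.13 × 1.0 × 326 × 1 × 4 = 736.8 kN.
Allowable strength R_n/Ω = 736.8 / 1.5 = 491 kN.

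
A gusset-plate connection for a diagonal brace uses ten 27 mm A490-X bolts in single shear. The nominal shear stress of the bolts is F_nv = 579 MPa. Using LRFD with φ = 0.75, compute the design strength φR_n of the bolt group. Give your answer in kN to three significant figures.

2490 kN

A_b = π × 27² / 4 = 572.6 mm².
R_n = F_nv · A_b · n · n_s = 579 × 572.6 × 10 × 1 / 1000 = 3315 kN.
Design strength φR_n = 0.75 × 3315 = 2490 kN.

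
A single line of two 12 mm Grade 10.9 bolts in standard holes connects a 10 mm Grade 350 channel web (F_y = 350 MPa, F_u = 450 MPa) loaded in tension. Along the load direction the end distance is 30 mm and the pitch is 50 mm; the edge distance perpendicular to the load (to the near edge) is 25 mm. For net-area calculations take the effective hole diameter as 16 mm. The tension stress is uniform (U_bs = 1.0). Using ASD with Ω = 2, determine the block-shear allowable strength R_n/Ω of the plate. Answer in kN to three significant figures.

114 kN

Shear plane L_v = 30 + 1·50 = 80 mm; A_gv = 80 × 10 = 800 mm².
A_nv = (80 − 1.5·16) × 10 = 560 mm².
A_nt = (25 − 0.5·16) × 10 = 170 mm².
0.6 F_u A_nv = 151.2 kN; 0.6 F_y A_gv = 168 kN → shear rupture governs the shear term.
R_n = 151.2 + 1.0 × 450 × 170 / 1000 = 227.7 kN.
Allowable strength R_n/Ω = 227.7 / 2 = 114 kN.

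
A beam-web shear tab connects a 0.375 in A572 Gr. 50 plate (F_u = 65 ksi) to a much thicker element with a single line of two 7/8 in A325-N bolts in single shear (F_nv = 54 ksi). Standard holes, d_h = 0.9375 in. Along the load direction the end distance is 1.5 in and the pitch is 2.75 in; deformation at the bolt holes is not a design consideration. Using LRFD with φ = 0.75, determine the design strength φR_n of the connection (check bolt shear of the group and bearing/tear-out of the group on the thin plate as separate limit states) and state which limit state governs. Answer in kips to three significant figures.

Bolt shear: A_b = π·0.875²/4 = 0.6013 in²; R_n = 54 × 0.6013 × 2 × 1 = 64.94 kips → 0.75 × 64.94 = 48.7 kips.
Bearing (1.5 l_c t F_u ≤ 3.0 d t F_u): upper limit = 3.0·0.875·0.375·65 = 63.98 kips.
  Edge l_c = 1.5 − 0.9375/2 = 1.031 → r_n = 37.71 kips; interior l_c = 2.75 − 0.9375 = 1.812 → r_n = 63.98 kips.
  R_n,bearing = 1·37.71 + 1·63.98 = 101.7 kips → 0.75 × 101.7 = 76.3 kips.
Bolt shear governs: 48.7 kips.

48.7 kips (bolt shear governs)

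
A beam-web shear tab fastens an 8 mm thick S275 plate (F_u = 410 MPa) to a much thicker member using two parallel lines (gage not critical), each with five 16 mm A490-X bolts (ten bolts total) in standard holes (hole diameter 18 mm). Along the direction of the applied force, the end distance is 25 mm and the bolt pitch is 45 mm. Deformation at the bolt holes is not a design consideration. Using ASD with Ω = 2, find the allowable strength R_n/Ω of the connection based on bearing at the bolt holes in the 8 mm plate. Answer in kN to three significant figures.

Per bolt r_n = 1.5 l_c t F_u ≤ 3.0 d t F_u; upper limit = 3.0 × 16 × 8 × 410 / 1000 = 157.4 kN.
Edge bolt: l_c = 25 − 18/2 = 16 mm → 1.5 × 16 × 8 × 410 / 1000 = 78.72 → r_n = 78.72 kN.
Interior bolts: l_c = 45 − 18 = 27 mm → 1.5 × 27 × 8 × 410 / 1000 = 132.8 → r_n = 132.8 kN.
R_n = 2 × 78.72 + 8 × 132.8 = 1220 kN.
Allowable strength R_n/Ω = 1220 / 2 = 610 kN.

610 kN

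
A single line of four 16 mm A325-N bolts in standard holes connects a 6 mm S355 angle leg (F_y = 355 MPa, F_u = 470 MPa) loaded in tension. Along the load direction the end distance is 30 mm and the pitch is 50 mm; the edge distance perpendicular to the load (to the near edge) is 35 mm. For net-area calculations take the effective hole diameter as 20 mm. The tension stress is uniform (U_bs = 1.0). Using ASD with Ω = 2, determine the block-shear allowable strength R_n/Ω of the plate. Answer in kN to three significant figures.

128 kN

Shear plane L_v = 30 + 3·50 = 180 mm; A_gv = 180 × 6 = 1080 mm².
A_nv = (180 − 3.5·20) × 6 = 660 mm².
A_nt = (35 − 0.5·20) × 6 = 150 mm².
0.6 F_u A_nv = 186.1 kN; 0.6 F_y A_gv = 230 kN → shear rupture governs the shear term.
R_n = 186.1 + 1.0 × 470 × 150 / 1000 = 256.6 kN.
Allowable strength R_n/Ω = 256.6 / 2 = 128 kN.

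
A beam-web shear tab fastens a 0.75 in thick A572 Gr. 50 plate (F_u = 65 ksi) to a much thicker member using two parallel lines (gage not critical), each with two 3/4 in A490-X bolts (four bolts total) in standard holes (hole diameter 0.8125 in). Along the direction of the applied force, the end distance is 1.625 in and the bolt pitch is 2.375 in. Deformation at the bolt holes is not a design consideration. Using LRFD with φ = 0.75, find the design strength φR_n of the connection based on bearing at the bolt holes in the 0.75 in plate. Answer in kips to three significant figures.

Per bolt r_n = 1.5 l_c t F_u ≤ 3.0 d t F_u; upper limit = 3.0 × 0.75 × 0.75 × 65 = 109.7 kips.
Edge bolt: l_c = 1.625 − 0.8125/2 = 1.219 in → 1.5 × 1.219 × 0.75 × 65 = 89.12 → r_n = 89.12 kips.
Interior bolts: l_c = 2.375 − 0.8125 = 1.562 in → 1.5 × 1.562 × 0.75 × 65 = 114.3 → r_n = 109.7 kips.
R_n = 2 × 89.12 + 2 × 109.7 = 397.6 kips.
Design strength φR_n = 0.75 × 397.6 = 298 kips.

298 kips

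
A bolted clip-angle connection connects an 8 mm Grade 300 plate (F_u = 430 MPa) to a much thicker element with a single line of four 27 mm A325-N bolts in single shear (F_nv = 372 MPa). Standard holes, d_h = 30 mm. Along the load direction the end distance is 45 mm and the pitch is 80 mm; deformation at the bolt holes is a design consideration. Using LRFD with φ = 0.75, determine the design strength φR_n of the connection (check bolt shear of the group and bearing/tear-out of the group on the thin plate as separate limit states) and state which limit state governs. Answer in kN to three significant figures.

Bolt shear: A_b = π·27²/4 = 572.6 mm²; R_n = 372 × 572.6 × 4 × 1 / 1000 = 852 kN → 0.75 × 852 = 639 kN.
Bearing (1.2 l_c t F_u ≤ 2.4 d t F_u): upper limit = 2.4·27·8·430 / 1000 = 222.9 kN.
  Edge l_c = 45 − 30/2 = 30 → r_n = 123.8 kN; interior l_c = 80 − 30 = 50 → r_n = 206.4 kN.
  R_n,bearing = 1·123.8 + 3·206.4 = 743 kN → 0.75 × 743 = 557 kN.
Bearing governs: 557 kN.

557 kN (bearing governs)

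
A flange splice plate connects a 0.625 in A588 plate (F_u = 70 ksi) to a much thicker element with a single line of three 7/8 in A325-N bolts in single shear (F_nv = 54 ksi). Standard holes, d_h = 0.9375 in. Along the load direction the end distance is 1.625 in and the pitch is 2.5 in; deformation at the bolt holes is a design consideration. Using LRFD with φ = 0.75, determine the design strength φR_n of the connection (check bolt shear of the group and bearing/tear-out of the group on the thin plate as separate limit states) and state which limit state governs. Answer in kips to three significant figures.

73.1 kips (bolt shear governs)

Bolt shear: A_b = π·0.875²/4 = 0.6013 in²; R_n = 54 × 0.6013 × 3 × 1 = 97.41 kips → 0.75 × 97.41 = 73.1 kips.
Bearing (1.2 l_c t F_u ≤ 2.4 d t F_u): upper limit = 2.4·0.875·0.625·70 = 91.88 kips.
  Edge l_c = 1.625 − 0.9375/2 = 1.156 → r_n = 60.7 kips; interior l_c = 2.5 − 0.9375 = 1.562 → r_n = 82.03 kips.
  R_n,bearing = 1·60.7 + 2·82.03 = 224.8 kips → 0.75 × 224.8 = 169 kips.
Bolt shear governs: 73.1 kips.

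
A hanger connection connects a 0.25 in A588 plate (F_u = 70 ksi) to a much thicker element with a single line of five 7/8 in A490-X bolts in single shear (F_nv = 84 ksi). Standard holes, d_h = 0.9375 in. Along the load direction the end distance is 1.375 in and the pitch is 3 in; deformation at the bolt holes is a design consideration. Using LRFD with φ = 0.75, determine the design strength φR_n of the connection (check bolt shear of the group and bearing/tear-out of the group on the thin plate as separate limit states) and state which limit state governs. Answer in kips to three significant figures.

125 kips (bearing governs)

Bolt shear: A_b = π·0.875²/4 = 0.6013 in²; R_n = 84 × 0.6013 × 5 × 1 = 252.6 kips → 0.75 × 252.6 = 189 kips.
Bearing (1.2 l_c t F_u ≤ 2.4 d t F_u): upper limit = 2.4·0.875·0.25·70 = 36.75 kips.
  Edge l_c = 1.375 − 0.9375/2 = 0.9062 → r_n = 19.03 kips; interior l_c = 3 − 0.9375 = 2.062 → r_n = 36.75 kips.
  R_n,bearing = 1·19.03 + 4·36.75 = 166 kips → 0.75 × 166 = 125 kips.
Bearing governs: 125 kips.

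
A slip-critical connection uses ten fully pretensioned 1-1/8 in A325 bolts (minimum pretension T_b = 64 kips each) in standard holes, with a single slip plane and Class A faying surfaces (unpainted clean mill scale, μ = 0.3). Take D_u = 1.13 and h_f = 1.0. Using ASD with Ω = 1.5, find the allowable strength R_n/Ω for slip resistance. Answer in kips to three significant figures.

145 kips

R_n = μ · D_u · h_f · T_b · n_s · n_b = 0.3 × 1.13 × 1.0 × 64 × 1 × 10 = 217 kips.
Allowable strength R_n/Ω = 217 / 1.5 = 145 kips.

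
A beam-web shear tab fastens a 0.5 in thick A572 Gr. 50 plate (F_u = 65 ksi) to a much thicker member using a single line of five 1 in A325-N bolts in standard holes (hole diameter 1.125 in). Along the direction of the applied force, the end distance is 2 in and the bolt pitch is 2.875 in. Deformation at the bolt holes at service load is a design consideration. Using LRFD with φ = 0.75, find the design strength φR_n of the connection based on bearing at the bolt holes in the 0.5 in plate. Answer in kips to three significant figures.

Per bolt r_n = 1.2 l_c t F_u ≤ 2.4 d t F_u; upper limit = 2.4 × 1 × 0.5 × 65 = 78 kips.
Edge bolt: l_c = 2 − 1.125/2 = 1.438 in → 1.2 × 1.438 × 0.5 × 65 = 56.06 → r_n = 56.06 kips.
Interior bolts: l_c = 2.875 − 1.125 = 1.75 in → 1.2 × 1.75 × 0.5 × 65 = 68.25 → r_n = 68.25 kips.
R_n = 1 × 56.06 + 4 × 68.25 = 329.1 kips.
Design strength φR_n = 0.75 × 329.1 = 247 kips.

247 kips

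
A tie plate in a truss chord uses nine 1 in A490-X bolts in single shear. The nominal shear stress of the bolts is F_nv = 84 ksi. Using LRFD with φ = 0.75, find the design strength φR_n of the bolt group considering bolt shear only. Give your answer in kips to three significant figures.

A_b = π × 1² / 4 = 0.7854 in².
R_n = F_nv · A_b · n · n_s = 84 × 0.7854 × 9 × 1 = 593.8 kips.
Design strength φR_n = 0.75 × 593.8 = 445 kips.

445 kips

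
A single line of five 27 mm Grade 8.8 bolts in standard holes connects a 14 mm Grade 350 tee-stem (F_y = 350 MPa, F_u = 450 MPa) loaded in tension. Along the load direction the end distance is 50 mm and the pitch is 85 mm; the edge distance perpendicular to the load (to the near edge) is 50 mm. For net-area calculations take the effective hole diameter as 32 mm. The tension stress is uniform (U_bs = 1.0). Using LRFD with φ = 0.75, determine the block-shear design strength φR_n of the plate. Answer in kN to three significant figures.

Shear plane L_v = 50 + 4·85 = 390 mm; A_gv = 390 × 14 = 5460 mm².
A_nv = (390 − 4.5·32) × 14 = 3444 mm².
A_nt = (50 − 0.5·32) × 14 = 476 mm².
0.6 F_u A_nv = 929.9 kN; 0.6 F_y A_gv = 1147 kN → shear rupture governs the shear term.
R_n = 929.9 + 1.0 × 450 × 476 / 1000 = 1144 kN.
Design strength φR_n = 0.75 × 1144 = 858 kN.

858 kN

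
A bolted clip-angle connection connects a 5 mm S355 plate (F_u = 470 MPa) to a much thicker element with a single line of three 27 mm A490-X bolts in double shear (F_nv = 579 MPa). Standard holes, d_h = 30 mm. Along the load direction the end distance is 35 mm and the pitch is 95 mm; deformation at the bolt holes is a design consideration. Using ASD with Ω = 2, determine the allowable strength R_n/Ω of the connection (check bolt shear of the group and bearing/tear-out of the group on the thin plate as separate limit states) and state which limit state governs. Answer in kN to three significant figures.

Bolt shear: A_b = π·27²/4 = 572.6 mm²; R_n = 579 × 572.6 × 3 × 2 / 1000 = 1989 kN → 1989 / 2 = 995 kN.
Bearing (1.2 l_c t F_u ≤ 2.4 d t F_u): upper limit = 2.4·27·5·470 / 1000 = 152.3 kN.
  Edge l_c = 35 − 30/2 = 20 → r_n = 56.4 kN; interior l_c = 95 − 30 = 65 → r_n = 152.3 kN.
  R_n,bearing = 1·56.4 + 2·152.3 = 361 kN → 361 / 2 = 180 kN.
Bearing governs: 180 kN.

180 kN (bearing governs)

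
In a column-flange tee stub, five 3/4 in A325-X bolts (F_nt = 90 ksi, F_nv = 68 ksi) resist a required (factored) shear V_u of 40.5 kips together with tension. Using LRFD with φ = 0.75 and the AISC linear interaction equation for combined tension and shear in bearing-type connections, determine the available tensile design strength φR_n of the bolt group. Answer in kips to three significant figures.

A_b = π·0.75²/4 = 0.4418 in²; f_rv = 40.5 / (5 × 0.4418) = 18.33 ksi.
F'_nt = 1.3 F_nt − (F_nt / φF_nv) f_rv = 1.3·90 − (90/(0.75·68))·18.33 = 84.64 ksi, capped at F_nt → F'_nt = 84.64 ksi.
R_n = F'_nt · A_b · n = 84.64 × 0.4418 × 5 = 187 kips.
Design strength φR_n = 0.75 × 187 = 140 kips.

140 kips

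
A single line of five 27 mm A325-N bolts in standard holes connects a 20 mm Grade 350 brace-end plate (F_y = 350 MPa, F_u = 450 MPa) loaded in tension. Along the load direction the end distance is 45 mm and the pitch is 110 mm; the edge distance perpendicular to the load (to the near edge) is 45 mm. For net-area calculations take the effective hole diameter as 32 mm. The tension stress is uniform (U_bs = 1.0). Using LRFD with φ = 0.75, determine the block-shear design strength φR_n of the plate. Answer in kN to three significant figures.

Shear plane L_v = 45 + 4·110 = 485 mm; A_gv = 485 × 20 = 9700 mm².
A_nv = (485 − 4.5·32) × 20 = 6820 mm².
A_nt = (45 − 0.5·32) × 20 = 580 mm².
0.6 F_u A_nv = 1841 kN; 0.6 F_y A_gv = 2037 kN → shear rupture governs the shear term.
R_n = 1841 + 1.0 × 450 × 580 / 1000 = 2102 kN.
Design strength φR_n = 0.75 × 2102 = 1580 kN.

1580 kN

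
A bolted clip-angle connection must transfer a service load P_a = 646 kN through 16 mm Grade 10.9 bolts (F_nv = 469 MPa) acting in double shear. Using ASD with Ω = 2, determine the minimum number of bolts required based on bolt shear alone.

7 bolts

A_b = π·16²/4 = 201.1 mm².
Per-bolt allowable strength R_n/Ω = 469 × 201.1 × 2 / 1000 / 2 = 94.3 kN.
n ≥ 646 / 94.3 = 6.851 → use 7 bolts.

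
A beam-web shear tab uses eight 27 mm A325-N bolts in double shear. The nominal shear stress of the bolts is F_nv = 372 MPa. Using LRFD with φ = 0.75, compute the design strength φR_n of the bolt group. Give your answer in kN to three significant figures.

2560 kN

A_b = π × 27² / 4 = 572.6 mm².
R_n = F_nv · A_b · n · n_s = 372 × 572.6 × 8 × 2 / 1000 = 3408 kN.
Design strength φR_n = 0.75 × 3408 = 2560 kN.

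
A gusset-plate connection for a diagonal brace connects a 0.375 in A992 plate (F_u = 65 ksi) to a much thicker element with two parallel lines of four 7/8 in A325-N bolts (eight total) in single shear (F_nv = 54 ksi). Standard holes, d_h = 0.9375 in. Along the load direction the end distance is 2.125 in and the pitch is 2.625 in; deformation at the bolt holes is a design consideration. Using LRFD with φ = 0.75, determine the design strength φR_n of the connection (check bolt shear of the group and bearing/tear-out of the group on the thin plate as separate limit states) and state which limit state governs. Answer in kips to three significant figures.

195 kips (bolt shear governs)

Bolt shear: A_b = π·0.875²/4 = 0.6013 in²; R_n = 54 × 0.6013 × 8 × 1 = 259.8 kips → 0.75 × 259.8 = 195 kips.
Bearing (1.2 l_c t F_u ≤ 2.4 d t F_u): upper limit = 2.4·0.875·0.375·65 = 51.19 kips.
  Edge l_c = 2.125 − 0.9375/2 = 1.656 → r_n = 48.45 kips; interior l_c = 2.625 − 0.9375 = 1.688 → r_n = 49.36 kips.
  R_n,bearing = 2·48.45 + 6·49.36 = 393 kips → 0.75 × 393 = 295 kips.
Bolt shear governs: 195 kips.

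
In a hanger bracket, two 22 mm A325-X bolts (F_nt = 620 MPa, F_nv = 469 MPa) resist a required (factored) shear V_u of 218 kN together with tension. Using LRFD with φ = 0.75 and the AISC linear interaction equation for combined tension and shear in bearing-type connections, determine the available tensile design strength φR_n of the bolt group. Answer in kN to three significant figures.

A_b = π·22²/4 = 380.1 mm²; f_rv = 218 × 1000 / (2 × 380.1) = 286.7 MPa.
F'_nt = 1.3 F_nt − (F_nt / φF_nv) f_rv = 1.3·620 − (620/(0.75·469))·286.7 = 300.6 MPa, capped at F_nt → F'_nt = 300.6 MPa.
R_n = F'_nt · A_b · n = 300.6 × 380.1 × 2 / 1000 = 228.5 kN.
Design strength φR_n = 0.75 × 228.5 = 171 kN.

171 kN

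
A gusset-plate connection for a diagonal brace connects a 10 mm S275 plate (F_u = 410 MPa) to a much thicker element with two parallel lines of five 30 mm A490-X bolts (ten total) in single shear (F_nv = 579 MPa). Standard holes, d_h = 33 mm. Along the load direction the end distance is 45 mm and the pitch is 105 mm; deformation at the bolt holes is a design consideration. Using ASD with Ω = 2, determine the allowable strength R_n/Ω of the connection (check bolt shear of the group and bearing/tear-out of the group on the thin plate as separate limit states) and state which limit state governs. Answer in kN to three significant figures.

1320 kN (bearing governs)

Bolt shear: A_b = π·30²/4 = 706.9 mm²; R_n = 579 × 706.9 × 10 × 1 / 1000 = 4093 kN → 4093 / 2 = 2050 kN.
Bearing (1.2 l_c t F_u ≤ 2.4 d t F_u): upper limit = 2.4·30·10·410 / 1000 = 295.2 kN.
  Edge l_c = 45 − 33/2 = 28.5 → r_n = 140.2 kN; interior l_c = 105 − 33 = 72 → r_n = 295.2 kN.
  R_n,bearing = 2·140.2 + 8·295.2 = 2642 kN → 2642 / 2 = 1320 kN.
Bearing governs: 1320 kN.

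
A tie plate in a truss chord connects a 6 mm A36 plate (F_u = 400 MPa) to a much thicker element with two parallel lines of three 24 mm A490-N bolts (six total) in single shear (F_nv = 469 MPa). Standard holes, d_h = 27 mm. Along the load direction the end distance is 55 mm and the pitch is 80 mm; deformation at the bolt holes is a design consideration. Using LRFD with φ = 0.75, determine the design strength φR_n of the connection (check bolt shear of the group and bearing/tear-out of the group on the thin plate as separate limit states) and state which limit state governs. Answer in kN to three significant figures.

594 kN (bearing governs)

Bolt shear: A_b = π·24²/4 = 452.4 mm²; R_n = 469 × 452.4 × 6 × 1 / 1000 = 1273 kN → 0.75 × 1273 = 955 kN.
Bearing (1.2 l_c t F_u ≤ 2.4 d t F_u): upper limit = 2.4·24·6·400 / 1000 = 138.2 kN.
  Edge l_c = 55 − 27/2 = 41.5 → r_n = 119.5 kN; interior l_c = 80 − 27 = 53 → r_n = 138.2 kN.
  R_n,bearing = 2·119.5 + 4·138.2 = 792 kN → 0.75 × 792 = 594 kN.
Bearing governs: 594 kN.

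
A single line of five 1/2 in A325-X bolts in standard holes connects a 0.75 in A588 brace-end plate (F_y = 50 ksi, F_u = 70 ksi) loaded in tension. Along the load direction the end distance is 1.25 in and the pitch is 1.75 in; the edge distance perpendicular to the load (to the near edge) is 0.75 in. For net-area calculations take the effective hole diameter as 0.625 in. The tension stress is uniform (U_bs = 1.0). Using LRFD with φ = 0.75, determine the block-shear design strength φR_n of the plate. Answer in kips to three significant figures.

Shear plane L_v = 1.25 + 4·1.75 = 8.25 in; A_gv = 8.25 × 0.75 = 6.188 in².
A_nv = (8.25 − 4.5·0.625) × 0.75 = 4.078 in².
A_nt = (0.75 − 0.5·0.625) × 0.75 = 0.3281 in².
0.6 F_u A_nv = 171.3 kips; 0.6 F_y A_gv = 185.6 kips → shear rupture governs the shear term.
R_n = 171.3 + 1.0 × 70 × 0.3281 = 194.2 kips.
Design strength φR_n = 0.75 × 194.2 = 146 kips.

146 kips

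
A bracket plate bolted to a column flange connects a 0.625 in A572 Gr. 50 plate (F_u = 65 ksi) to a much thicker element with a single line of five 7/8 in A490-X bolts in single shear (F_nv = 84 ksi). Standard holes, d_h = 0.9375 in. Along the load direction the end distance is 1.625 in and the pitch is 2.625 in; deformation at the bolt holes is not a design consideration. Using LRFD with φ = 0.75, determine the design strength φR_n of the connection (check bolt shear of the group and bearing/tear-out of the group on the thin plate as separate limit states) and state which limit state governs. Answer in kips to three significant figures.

189 kips (bolt shear governs)

Bolt shear: A_b = π·0.875²/4 = 0.6013 in²; R_n = 84 × 0.6013 × 5 × 1 = 252.6 kips → 0.75 × 252.6 = 189 kips.
Bearing (1.5 l_c t F_u ≤ 3.0 d t F_u): upper limit = 3.0·0.875·0.625·65 = 106.6 kips.
  Edge l_c = 1.625 − 0.9375/2 = 1.156 → r_n = 70.46 kips; interior l_c = 2.625 − 0.9375 = 1.688 → r_n = 102.8 kips.
  R_n,bearing = 1·70.46 + 4·102.8 = 481.8 kips → 0.75 × 481.8 = 361 kips.
Bolt shear governs: 189 kips.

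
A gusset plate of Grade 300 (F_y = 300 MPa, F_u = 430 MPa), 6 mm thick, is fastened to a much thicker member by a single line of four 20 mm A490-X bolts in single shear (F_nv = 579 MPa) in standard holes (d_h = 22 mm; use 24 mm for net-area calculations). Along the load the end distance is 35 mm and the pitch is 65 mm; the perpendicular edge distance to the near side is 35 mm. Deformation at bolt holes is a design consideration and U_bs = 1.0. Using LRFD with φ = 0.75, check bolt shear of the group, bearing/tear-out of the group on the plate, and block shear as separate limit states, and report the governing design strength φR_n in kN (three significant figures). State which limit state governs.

Bolt shear: A_b = π·20²/4 = 314.2 mm²; R_n = 579 × 314.2 × 4 × 1 / 1000 = 727.6 kN → 0.75 × 727.6 = 546 kN.
Bearing: edge l_c = 24, r_n = 74.3 kN; interior l_c = 43, r_n = 123.8 kN; R_n = 74.3 + 3·123.8 = 445.8 kN → 334 kN.
Block shear: A_gv = 1380, A_nv = 876, A_nt = 138 mm²; R_n = min(0.6F_uA_nv, 0.6F_yA_gv) + U_bs·F_u·A_nt = 285.3 kN → 214 kN.
Block shear governs: 214 kN.

214 kN (block shear governs)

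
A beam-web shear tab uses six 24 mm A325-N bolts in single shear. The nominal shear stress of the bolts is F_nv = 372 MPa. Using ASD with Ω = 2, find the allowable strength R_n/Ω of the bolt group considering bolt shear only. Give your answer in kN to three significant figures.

505 kN

A_b = π × 24² / 4 = 452.4 mm².
R_n = F_nv · A_b · n · n_s = 372 × 452.4 × 6 × 1 / 1000 = 1010 kN.
Allowable strength R_n/Ω = 1010 / 2 = 505 kN.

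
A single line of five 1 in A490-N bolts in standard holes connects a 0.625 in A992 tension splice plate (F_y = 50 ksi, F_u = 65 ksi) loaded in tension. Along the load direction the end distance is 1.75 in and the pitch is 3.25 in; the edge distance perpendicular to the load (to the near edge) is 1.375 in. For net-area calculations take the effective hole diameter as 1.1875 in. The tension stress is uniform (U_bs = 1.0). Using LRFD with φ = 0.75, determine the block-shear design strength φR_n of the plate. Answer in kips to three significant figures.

Shear plane L_v = 1.75 + 4·3.25 = 14.75 in; A_gv = 14.75 × 0.625 = 9.219 in².
A_nv = (14.75 − 4.5·1.1875) × 0.625 = 5.879 in².
A_nt = (1.375 − 0.5·1.1875) × 0.625 = 0.4883 in².
0.6 F_u A_nv = 229.3 kips; 0.6 F_y A_gv = 276.6 kips → shear rupture governs the shear term.
R_n = 229.3 + 1.0 × 65 × 0.4883 = 261 kips.
Design strength φR_n = 0.75 × 261 = 196 kips.

196 kips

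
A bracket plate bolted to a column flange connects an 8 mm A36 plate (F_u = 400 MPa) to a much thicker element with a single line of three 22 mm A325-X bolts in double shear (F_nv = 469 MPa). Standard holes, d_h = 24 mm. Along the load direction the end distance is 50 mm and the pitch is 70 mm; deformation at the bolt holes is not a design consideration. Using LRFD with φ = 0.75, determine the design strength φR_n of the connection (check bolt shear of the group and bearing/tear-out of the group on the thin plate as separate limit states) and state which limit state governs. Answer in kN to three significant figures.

454 kN (bearing governs)

Bolt shear: A_b = π·22²/4 = 380.1 mm²; R_n = 469 × 380.1 × 3 × 2 / 1000 = 1070 kN → 0.75 × 1070 = 802 kN.
Bearing (1.5 l_c t F_u ≤ 3.0 d t F_u): upper limit = 3.0·22·8·400 / 1000 = 211.2 kN.
  Edge l_c = 50 − 24/2 = 38 → r_n = 182.4 kN; interior l_c = 70 − 24 = 46 → r_n = 211.2 kN.
  R_n,bearing = 1·182.4 + 2·211.2 = 604.8 kN → 0.75 × 604.8 = 454 kN.
Bearing governs: 454 kN.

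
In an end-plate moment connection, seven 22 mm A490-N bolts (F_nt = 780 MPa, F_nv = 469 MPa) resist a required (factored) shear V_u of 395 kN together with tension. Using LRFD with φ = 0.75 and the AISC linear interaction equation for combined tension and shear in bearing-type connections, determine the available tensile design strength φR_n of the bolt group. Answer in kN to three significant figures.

1370 kN

A_b = π·22²/4 = 380.1 mm²; f_rv = 395 × 1000 / (7 × 380.1) = 148.4 MPa.
F'_nt = 1.3 F_nt − (F_nt / φF_nv) f_rv = 1.3·780 − (780/(0.75·469))·148.4 = 684.8 MPa, capped at F_nt → F'_nt = 684.8 MPa.
R_n = F'_nt · A_b · n = 684.8 × 380.1 × 7 / 1000 = 1822 kN.
Design strength φR_n = 0.75 × 1822 = 1370 kN.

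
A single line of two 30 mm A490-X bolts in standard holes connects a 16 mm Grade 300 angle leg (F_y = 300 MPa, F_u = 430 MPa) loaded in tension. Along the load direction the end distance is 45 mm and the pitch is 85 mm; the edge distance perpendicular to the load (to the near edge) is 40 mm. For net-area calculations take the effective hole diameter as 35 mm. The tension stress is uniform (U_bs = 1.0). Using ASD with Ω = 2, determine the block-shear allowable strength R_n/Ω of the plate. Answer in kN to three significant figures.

237 kN

Shear plane L_v = 45 + 1·85 = 130 mm; A_gv = 130 × 16 = 2080 mm².
A_nv = (130 − 1.5·35) × 16 = 1240 mm².
A_nt = (40 − 0.5·35) × 16 = 360 mm².
0.6 F_u A_nv = 319.9 kN; 0.6 F_y A_gv = 374.4 kN → shear rupture governs the shear term.
R_n = 319.9 + 1.0 × 430 × 360 / 1000 = 474.7 kN.
Allowable strength R_n/Ω = 474.7 / 2 = 237 kN.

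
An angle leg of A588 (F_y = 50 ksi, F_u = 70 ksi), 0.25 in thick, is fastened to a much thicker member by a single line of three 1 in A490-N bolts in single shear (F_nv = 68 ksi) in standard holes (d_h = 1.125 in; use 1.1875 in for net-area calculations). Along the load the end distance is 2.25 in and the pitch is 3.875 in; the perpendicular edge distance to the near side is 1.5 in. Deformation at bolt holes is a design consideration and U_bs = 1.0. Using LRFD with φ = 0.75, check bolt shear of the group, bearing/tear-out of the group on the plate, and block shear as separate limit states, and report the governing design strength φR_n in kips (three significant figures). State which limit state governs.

67.3 kips (block shear governs)

Bolt shear: A_b = π·1²/4 = 0.7854 in²; R_n = 68 × 0.7854 × 3 × 1 = 160.2 kips → 0.75 × 160.2 = 120 kips.
Bearing: edge l_c = 1.688, r_n = 35.44 kips; interior l_c = 2.75, r_n = 42 kips; R_n = 35.44 + 2·42 = 119.4 kips → 89.6 kips.
Block shear: A_gv = 2.5, A_nv = 1.758, A_nt = 0.2266 in²; R_n = min(0.6F_uA_nv, 0.6F_yA_gv) + U_bs·F_u·A_nt = 89.69 kips → 67.3 kips.
Block shear governs: 67.3 kips.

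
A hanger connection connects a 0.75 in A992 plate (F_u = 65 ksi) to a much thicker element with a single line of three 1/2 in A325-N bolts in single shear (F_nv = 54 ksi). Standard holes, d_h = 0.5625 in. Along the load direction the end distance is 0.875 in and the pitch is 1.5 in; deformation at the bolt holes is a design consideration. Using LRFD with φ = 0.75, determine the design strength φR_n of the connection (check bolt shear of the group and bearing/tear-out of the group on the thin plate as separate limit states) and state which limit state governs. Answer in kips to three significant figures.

23.9 kips (bolt shear governs)

Bolt shear: A_b = π·0.5²/4 = 0.1963 in²; R_n = 54 × 0.1963 × 3 × 1 = 31.81 kips → 0.75 × 31.81 = 23.9 kips.
Bearing (1.2 l_c t F_u ≤ 2.4 d t F_u): upper limit = 2.4·0.5·0.75·65 = 58.5 kips.
  Edge l_c = 0.875 − 0.5625/2 = 0.5938 → r_n = 34.73 kips; interior l_c = 1.5 − 0.5625 = 0.9375 → r_n = 54.84 kips.
  R_n,bearing = 1·34.73 + 2·54.84 = 144.4 kips → 0.75 × 144.4 = 108 kips.
Bolt shear governs: 23.9 kips.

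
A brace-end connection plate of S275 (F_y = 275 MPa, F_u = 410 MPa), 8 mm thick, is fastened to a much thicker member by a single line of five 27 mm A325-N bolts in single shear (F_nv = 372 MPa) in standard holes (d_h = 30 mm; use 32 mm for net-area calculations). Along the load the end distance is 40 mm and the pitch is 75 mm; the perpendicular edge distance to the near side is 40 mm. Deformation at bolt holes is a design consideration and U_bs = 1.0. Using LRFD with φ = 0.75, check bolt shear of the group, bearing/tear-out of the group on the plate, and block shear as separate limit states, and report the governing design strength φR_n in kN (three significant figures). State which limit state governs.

Bolt shear: A_b = π·27²/4 = 572.6 mm²; R_n = 372 × 572.6 × 5 × 1 / 1000 = 1065 kN → 0.75 × 1065 = 799 kN.
Bearing: edge l_c = 25, r_n = 98.4 kN; interior l_c = 45, r_n = 177.1 kN; R_n = 98.4 + 4·177.1 = 806.9 kN → 605 kN.
Block shear: A_gv = 2720, A_nv = 1568, A_nt = 192 mm²; R_n = min(0.6F_uA_nv, 0.6F_yA_gv) + U_bs·F_u·A_nt = 464.4 kN → 348 kN.
Block shear governs: 348 kN.

348 kN (block shear governs)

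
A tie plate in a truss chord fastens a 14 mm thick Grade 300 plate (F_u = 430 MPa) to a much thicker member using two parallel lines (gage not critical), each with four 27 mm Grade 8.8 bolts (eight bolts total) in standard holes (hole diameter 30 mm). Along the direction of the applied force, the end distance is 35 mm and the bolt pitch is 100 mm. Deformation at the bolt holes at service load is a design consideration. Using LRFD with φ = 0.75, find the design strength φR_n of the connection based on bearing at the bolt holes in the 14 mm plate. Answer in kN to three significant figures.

Per bolt r_n = 1.2 l_c t F_u ≤ 2.4 d t F_u; upper limit = 2.4 × 27 × 14 × 430 / 1000 = 390.1 kN.
Edge bolt: l_c = 35 − 30/2 = 20 mm → 1.2 × 20 × 14 × 430 / 1000 = 144.5 → r_n = 144.5 kN.
Interior bolts: l_c = 100 − 30 = 70 mm → 1.2 × 70 × 14 × 430 / 1000 = 505.7 → r_n = 390.1 kN.
R_n = 2 × 144.5 + 6 × 390.1 = 2630 kN.
Design strength φR_n = 0.75 × 2630 = 1970 kN.

1970 kN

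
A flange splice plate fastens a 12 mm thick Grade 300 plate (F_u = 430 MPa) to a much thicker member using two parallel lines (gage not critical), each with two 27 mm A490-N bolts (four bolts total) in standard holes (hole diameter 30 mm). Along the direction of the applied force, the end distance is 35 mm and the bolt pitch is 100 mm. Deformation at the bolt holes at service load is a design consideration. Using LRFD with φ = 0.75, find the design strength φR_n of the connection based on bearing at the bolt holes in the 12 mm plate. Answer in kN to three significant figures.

687 kN

Per bolt r_n = 1.2 l_c t F_u ≤ 2.4 d t F_u; upper limit = 2.4 × 27 × 12 × 430 / 1000 = 334.4 kN.
Edge bolt: l_c = 35 − 30/2 = 20 mm → 1.2 × 20 × 12 × 430 / 1000 = 123.8 → r_n = 123.8 kN.
Interior bolts: l_c = 100 − 30 = 70 mm → 1.2 × 70 × 12 × 430 / 1000 = 433.4 → r_n = 334.4 kN.
R_n = 2 × 123.8 + 2 × 334.4 = 916.4 kN.
Design strength φR_n = 0.75 × 916.4 = 687 kN.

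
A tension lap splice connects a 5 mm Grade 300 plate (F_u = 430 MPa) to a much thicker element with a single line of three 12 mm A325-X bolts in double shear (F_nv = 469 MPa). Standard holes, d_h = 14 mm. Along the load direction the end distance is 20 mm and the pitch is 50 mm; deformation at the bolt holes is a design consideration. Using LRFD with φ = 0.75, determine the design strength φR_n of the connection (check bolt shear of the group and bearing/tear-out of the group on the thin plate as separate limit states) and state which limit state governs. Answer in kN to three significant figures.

118 kN (bearing governs)

Bolt shear: A_b = π·12²/4 = 113.1 mm²; R_n = 469 × 113.1 × 3 × 2 / 1000 = 318.3 kN → 0.75 × 318.3 = 239 kN.
Bearing (1.2 l_c t F_u ≤ 2.4 d t F_u): upper limit = 2.4·12·5·430 / 1000 = 61.92 kN.
  Edge l_c = 20 − 14/2 = 13 → r_n = 33.54 kN; interior l_c = 50 − 14 = 36 → r_n = 61.92 kN.
  R_n,bearing = 1·33.54 + 2·61.92 = 157.4 kN → 0.75 × 157.4 = 118 kN.
Bearing governs: 118 kN.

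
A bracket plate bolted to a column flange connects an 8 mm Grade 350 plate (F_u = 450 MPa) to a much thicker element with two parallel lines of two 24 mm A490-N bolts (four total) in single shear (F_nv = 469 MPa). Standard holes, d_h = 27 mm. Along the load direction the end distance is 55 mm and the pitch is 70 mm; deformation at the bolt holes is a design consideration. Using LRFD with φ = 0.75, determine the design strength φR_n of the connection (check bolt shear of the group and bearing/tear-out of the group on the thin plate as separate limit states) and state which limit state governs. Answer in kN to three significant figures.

Bolt shear: A_b = π·24²/4 = 452.4 mm²; R_n = 469 × 452.4 × 4 × 1 / 1000 = 848.7 kN → 0.75 × 848.7 = 637 kN.
Bearing (1.2 l_c t F_u ≤ 2.4 d t F_u): upper limit = 2.4·24·8·450 / 1000 = 207.4 kN.
  Edge l_c = 55 − 27/2 = 41.5 → r_n = 179.3 kN; interior l_c = 70 − 27 = 43 → r_n = 185.8 kN.
  R_n,bearing = 2·179.3 + 2·185.8 = 730.1 kN → 0.75 × 730.1 = 548 kN.
Bearing governs: 548 kN.

548 kN (bearing governs)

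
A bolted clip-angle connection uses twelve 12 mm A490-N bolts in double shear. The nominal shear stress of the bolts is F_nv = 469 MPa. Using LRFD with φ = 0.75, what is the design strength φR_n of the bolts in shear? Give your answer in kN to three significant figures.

955 kN

A_b = π × 12² / 4 = 113.1 mm².
R_n = F_nv · A_b · n · n_s = 469 × 113.1 × 12 × 2 / 1000 = 1273 kN.
Design strength φR_n = 0.75 × 1273 = 955 kN.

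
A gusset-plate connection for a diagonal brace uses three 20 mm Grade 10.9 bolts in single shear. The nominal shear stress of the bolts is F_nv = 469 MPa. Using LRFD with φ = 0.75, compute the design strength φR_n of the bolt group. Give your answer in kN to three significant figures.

332 kN

A_b = π × 20² / 4 = 314.2 mm².
R_n = F_nv · A_b · n · n_s = 469 × 314.2 × 3 × 1 / 1000 = 442 kN.
Design strength φR_n = 0.75 × 442 = 332 kN.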